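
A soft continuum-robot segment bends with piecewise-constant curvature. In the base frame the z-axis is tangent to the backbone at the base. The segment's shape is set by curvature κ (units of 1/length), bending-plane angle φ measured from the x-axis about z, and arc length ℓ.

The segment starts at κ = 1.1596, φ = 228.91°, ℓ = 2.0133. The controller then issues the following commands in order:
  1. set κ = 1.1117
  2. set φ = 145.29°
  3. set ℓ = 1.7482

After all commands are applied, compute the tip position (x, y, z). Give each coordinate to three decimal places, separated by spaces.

-1.009 0.699 0.838

initial: κ=1.1596, φ=228.91°, ℓ=2.0133
cmd 1: set κ=1.1117 → (κ,φ,ℓ)=(1.1117,228.91°,2.0133) → tip=(-0.9571,-1.0976,0.7065)
cmd 2: set φ=145.29° → (κ,φ,ℓ)=(1.1117,145.29°,2.0133) → tip=(-1.1971,0.8292,0.7065)
cmd 3: set ℓ=1.7482 → (κ,φ,ℓ)=(1.1117,145.29°,1.7482) → tip=(-1.0087,0.6987,0.8378)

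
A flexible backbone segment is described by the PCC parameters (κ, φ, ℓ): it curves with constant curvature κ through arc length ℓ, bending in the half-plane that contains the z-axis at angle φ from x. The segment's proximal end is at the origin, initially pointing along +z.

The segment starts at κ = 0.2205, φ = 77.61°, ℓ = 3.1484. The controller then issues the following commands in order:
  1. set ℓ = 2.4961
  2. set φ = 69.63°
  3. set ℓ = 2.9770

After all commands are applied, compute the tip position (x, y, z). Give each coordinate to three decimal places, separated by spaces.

0.328 0.884 2.768

initial: κ=0.2205, φ=77.61°, ℓ=3.1484
cmd 1: set ℓ=2.4961 → (κ,φ,ℓ)=(0.2205,77.61°,2.4961) → tip=(0.1437,0.6541,2.3720)
cmd 2: set φ=69.63° → (κ,φ,ℓ)=(0.2205,69.63°,2.4961) → tip=(0.2331,0.6279,2.3720)
cmd 3: set ℓ=2.9770 → (κ,φ,ℓ)=(0.2205,69.63°,2.9770) → tip=(0.3281,0.8836,2.7678)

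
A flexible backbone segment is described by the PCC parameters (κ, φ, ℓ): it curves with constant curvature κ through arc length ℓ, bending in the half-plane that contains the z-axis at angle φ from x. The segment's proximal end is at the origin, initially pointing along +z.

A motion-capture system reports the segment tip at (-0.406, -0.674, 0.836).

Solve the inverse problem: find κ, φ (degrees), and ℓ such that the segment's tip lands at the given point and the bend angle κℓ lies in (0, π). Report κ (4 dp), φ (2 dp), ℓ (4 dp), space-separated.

1.1940 238.94 1.2649

ρ = √(x²+y²) = √(-0.406² + -0.674²) = 0.78684
φ = atan2(y, x) mod 360° = atan2(-0.674, -0.406) = 238.9363°
|p|² = ρ² + z² = 0.78684² + 0.836² = 1.31801
κ = 2ρ / |p|² = 2×0.78684 / 1.31801 = 1.19398
θ = 2·atan2(ρ, z) = 2·atan2(0.78684, 0.836) = 1.51023 rad
ℓ = θ/κ = 1.51023/1.19398 = 1.26487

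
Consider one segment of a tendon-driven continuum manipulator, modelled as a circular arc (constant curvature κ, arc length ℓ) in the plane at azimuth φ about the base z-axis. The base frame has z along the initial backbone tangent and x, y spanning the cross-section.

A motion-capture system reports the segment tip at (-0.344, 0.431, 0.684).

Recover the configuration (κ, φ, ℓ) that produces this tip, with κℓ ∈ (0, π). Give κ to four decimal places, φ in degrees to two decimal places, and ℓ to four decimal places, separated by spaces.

1.4287 128.59 0.9498

ρ = √(x²+y²) = √(-0.344² + 0.431²) = 0.55145
φ = atan2(y, x) mod 360° = atan2(0.431, -0.344) = 128.5949°
|p|² = ρ² + z² = 0.55145² + 0.684² = 0.77195
κ = 2ρ / |p|² = 2×0.55145 / 0.77195 = 1.42871
θ = 2·atan2(ρ, z) = 2·atan2(0.55145, 0.684) = 1.35704 rad
ℓ = θ/κ = 1.35704/1.42871 = 0.94983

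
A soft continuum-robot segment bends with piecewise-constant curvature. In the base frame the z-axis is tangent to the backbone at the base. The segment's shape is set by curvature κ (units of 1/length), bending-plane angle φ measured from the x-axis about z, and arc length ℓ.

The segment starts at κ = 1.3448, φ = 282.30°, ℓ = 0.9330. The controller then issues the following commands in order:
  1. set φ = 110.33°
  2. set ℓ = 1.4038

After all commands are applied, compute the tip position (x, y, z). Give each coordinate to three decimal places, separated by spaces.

-0.339 0.915 0.707

initial: κ=1.3448, φ=282.30°, ℓ=0.9330
cmd 1: set φ=110.33° → (κ,φ,ℓ)=(1.3448,110.33°,0.9330) → tip=(-0.1780,0.4805,0.7068)
cmd 2: set ℓ=1.4038 → (κ,φ,ℓ)=(1.3448,110.33°,1.4038) → tip=(-0.3389,0.9147,0.7065)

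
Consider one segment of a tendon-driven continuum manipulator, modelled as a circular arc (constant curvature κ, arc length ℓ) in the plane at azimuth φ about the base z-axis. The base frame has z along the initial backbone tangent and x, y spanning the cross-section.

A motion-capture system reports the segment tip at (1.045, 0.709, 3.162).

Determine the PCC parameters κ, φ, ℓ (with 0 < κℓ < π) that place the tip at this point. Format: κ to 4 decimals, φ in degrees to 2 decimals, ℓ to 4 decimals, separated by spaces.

ρ = √(x²+y²) = √(1.045² + 0.709²) = 1.26282
φ = atan2(y, x) mod 360° = atan2(0.709, 1.045) = 34.1557°
|p|² = ρ² + z² = 1.26282² + 3.162² = 11.59295
κ = 2ρ / |p|² = 2×1.26282 / 11.59295 = 0.21786
θ = 2·atan2(ρ, z) = 2·atan2(1.26282, 3.162) = 0.75993 rad
ℓ = θ/κ = 0.75993/0.21786 = 3.48817

0.2179 34.16 3.4882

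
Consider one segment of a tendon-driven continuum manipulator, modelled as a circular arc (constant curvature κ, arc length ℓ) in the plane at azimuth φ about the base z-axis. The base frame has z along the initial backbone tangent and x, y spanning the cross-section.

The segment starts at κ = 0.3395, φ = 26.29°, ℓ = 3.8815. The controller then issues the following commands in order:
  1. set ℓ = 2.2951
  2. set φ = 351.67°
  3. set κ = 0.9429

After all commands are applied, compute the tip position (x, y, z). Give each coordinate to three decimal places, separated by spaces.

initial: κ=0.3395, φ=26.29°, ℓ=3.8815
cmd 1: set ℓ=2.2951 → (κ,φ,ℓ)=(0.3395,26.29°,2.2951) → tip=(0.7619,0.3764,2.0698)
cmd 2: set φ=351.67° → (κ,φ,ℓ)=(0.3395,351.67°,2.2951) → tip=(0.8409,-0.1231,2.0698)
cmd 3: set κ=0.9429 → (κ,φ,ℓ)=(0.9429,351.67°,2.2951) → tip=(1.6360,-0.2395,0.8793)

1.636 -0.240 0.879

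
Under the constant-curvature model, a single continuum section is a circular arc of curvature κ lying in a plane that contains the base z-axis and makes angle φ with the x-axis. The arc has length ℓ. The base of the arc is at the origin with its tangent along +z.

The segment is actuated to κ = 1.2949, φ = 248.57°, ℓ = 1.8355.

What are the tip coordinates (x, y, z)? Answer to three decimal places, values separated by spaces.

-0.486 -1.238 0.535

θ = κ·ℓ = 1.2949 × 1.8355 = 2.37679 rad
ρ = (1 − cos θ)/κ = (1 − -0.72152)/1.2949 = 1.32946
z = sin θ / κ = 0.69240/1.2949 = 0.53471
x = ρ cos φ = 1.32946 × cos(248.57°) = -0.48574
y = ρ sin φ = 1.32946 × sin(248.57°) = -1.23755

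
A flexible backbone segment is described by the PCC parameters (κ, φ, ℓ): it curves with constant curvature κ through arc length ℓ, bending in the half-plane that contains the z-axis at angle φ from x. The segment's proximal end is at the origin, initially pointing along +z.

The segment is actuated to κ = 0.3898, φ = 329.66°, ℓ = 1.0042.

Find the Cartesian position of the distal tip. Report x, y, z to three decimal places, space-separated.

θ = κ·ℓ = 0.3898 × 1.0042 = 0.39144 rad
ρ = (1 − cos θ)/κ = (1 − 0.92436)/0.3898 = 0.19404
z = sin θ / κ = 0.38152/0.3898 = 0.97875
x = ρ cos φ = 0.19404 × cos(329.66°) = 0.16747
y = ρ sin φ = 0.19404 × sin(329.66°) = -0.09802

0.167 -0.098 0.979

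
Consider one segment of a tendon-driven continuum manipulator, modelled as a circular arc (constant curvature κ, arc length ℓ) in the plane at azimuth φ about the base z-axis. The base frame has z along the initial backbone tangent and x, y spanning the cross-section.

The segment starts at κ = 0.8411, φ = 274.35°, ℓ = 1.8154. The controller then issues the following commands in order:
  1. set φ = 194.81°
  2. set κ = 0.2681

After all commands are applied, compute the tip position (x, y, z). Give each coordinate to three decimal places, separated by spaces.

initial: κ=0.8411, φ=274.35°, ℓ=1.8154
cmd 1: set φ=194.81° → (κ,φ,ℓ)=(0.8411,194.81°,1.8154) → tip=(-1.0990,-0.2906,1.1878)
cmd 2: set κ=0.2681 → (κ,φ,ℓ)=(0.2681,194.81°,1.8154) → tip=(-0.4187,-0.1107,1.7446)

-0.419 -0.111 1.745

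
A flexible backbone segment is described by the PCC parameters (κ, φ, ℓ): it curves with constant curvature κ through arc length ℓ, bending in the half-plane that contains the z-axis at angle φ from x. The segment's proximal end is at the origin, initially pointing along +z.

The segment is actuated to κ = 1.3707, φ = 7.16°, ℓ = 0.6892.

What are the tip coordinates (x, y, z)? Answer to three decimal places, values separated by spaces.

θ = κ·ℓ = 1.3707 × 0.6892 = 0.94469 rad
ρ = (1 − cos θ)/κ = (1 − 0.58600)/1.3707 = 0.30204
z = sin θ / κ = 0.81031/1.3707 = 0.59117
x = ρ cos φ = 0.30204 × cos(7.16°) = 0.29968
y = ρ sin φ = 0.30204 × sin(7.16°) = 0.03765

0.300 0.038 0.591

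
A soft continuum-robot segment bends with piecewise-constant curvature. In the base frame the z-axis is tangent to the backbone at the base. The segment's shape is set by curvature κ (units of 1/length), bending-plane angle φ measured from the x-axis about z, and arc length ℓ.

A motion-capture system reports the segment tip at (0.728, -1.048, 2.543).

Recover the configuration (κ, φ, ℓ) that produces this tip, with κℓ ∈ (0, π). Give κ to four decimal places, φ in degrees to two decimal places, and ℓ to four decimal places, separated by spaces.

ρ = √(x²+y²) = √(0.728² + -1.048²) = 1.27604
φ = atan2(y, x) mod 360° = atan2(-1.048, 0.728) = 304.7860°
|p|² = ρ² + z² = 1.27604² + 2.543² = 8.09514
κ = 2ρ / |p|² = 2×1.27604 / 8.09514 = 0.31526
θ = 2·atan2(ρ, z) = 2·atan2(1.27604, 2.543) = 0.93015 rad
ℓ = θ/κ = 0.93015/0.31526 = 2.95041

0.3153 304.79 2.9504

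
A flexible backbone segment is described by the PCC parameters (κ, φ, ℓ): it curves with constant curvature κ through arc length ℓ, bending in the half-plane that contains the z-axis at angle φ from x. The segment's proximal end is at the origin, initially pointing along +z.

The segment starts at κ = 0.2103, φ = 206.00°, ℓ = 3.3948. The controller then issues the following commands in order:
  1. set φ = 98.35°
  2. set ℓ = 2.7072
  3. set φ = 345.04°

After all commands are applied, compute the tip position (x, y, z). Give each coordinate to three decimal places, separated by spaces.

initial: κ=0.2103, φ=206.00°, ℓ=3.3948
cmd 1: set φ=98.35° → (κ,φ,ℓ)=(0.2103,98.35°,3.3948) → tip=(-0.1686,1.1489,3.1137)
cmd 2: set ℓ=2.7072 → (κ,φ,ℓ)=(0.2103,98.35°,2.7072) → tip=(-0.1089,0.7421,2.5633)
cmd 3: set φ=345.04° → (κ,φ,ℓ)=(0.2103,345.04°,2.7072) → tip=(0.7246,-0.1936,2.5633)

0.725 -0.194 2.563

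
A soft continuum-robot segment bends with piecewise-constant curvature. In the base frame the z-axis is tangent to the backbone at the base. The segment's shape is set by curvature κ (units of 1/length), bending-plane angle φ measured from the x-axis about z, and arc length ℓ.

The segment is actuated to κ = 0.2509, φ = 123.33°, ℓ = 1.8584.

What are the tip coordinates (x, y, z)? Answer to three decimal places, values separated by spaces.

-0.234 0.355 1.792

θ = κ·ℓ = 0.2509 × 1.8584 = 0.46627 rad
ρ = (1 − cos θ)/κ = (1 − 0.89325)/0.2509 = 0.42547
z = sin θ / κ = 0.44956/0.2509 = 1.79179
x = ρ cos φ = 0.42547 × cos(123.33°) = -0.23378
y = ρ sin φ = 0.42547 × sin(123.33°) = 0.35549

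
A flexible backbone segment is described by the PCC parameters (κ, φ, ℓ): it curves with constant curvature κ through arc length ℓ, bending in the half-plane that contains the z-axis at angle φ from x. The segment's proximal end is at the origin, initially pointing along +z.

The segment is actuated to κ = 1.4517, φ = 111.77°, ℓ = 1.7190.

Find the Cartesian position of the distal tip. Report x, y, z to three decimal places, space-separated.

-0.459 1.150 0.415

θ = κ·ℓ = 1.4517 × 1.7190 = 2.49547 rad
ρ = (1 − cos θ)/κ = (1 − -0.79843)/1.4517 = 1.23884
z = sin θ / κ = 0.60209/1.4517 = 0.41475
x = ρ cos φ = 1.23884 × cos(111.77°) = -0.45946
y = ρ sin φ = 1.23884 × sin(111.77°) = 1.15049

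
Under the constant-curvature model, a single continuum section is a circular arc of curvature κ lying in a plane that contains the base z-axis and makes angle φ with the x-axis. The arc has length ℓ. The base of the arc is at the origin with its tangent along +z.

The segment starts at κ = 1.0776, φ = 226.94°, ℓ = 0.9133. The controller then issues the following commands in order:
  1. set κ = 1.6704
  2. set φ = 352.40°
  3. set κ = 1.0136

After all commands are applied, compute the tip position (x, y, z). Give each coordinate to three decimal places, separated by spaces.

initial: κ=1.0776, φ=226.94°, ℓ=0.9133
cmd 1: set κ=1.6704 → (κ,φ,ℓ)=(1.6704,226.94°,0.9133) → tip=(-0.3903,-0.4176,0.5980)
cmd 2: set φ=352.40° → (κ,φ,ℓ)=(1.6704,352.40°,0.9133) → tip=(0.5666,-0.0756,0.5980)
cmd 3: set κ=1.0136 → (κ,φ,ℓ)=(1.0136,352.40°,0.9133) → tip=(0.3899,-0.0520,0.7883)

0.390 -0.052 0.788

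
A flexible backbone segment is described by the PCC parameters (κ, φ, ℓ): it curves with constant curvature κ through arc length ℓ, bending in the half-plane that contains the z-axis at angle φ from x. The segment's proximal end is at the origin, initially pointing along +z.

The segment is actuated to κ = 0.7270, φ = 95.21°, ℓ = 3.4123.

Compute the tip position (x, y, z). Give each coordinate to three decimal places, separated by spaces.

-0.224 2.451 0.844

θ = κ·ℓ = 0.7270 × 3.4123 = 2.48074 rad
ρ = (1 − cos θ)/κ = (1 − -0.78947)/0.7270 = 2.46144
z = sin θ / κ = 0.61379/0.7270 = 0.84428
x = ρ cos φ = 2.46144 × cos(95.21°) = -0.22351
y = ρ sin φ = 2.46144 × sin(95.21°) = 2.45128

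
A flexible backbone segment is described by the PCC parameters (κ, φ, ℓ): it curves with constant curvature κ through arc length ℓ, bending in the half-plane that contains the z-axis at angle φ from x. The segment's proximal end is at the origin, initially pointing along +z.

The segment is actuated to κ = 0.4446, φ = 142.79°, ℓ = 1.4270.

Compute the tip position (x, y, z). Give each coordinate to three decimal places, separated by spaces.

-0.349 0.265 1.333

θ = κ·ℓ = 0.4446 × 1.4270 = 0.63444 rad
ρ = (1 − cos θ)/κ = (1 − 0.80540)/0.4446 = 0.43769
z = sin θ / κ = 0.59273/0.4446 = 1.33318
x = ρ cos φ = 0.43769 × cos(142.79°) = -0.34859
y = ρ sin φ = 0.43769 × sin(142.79°) = 0.26469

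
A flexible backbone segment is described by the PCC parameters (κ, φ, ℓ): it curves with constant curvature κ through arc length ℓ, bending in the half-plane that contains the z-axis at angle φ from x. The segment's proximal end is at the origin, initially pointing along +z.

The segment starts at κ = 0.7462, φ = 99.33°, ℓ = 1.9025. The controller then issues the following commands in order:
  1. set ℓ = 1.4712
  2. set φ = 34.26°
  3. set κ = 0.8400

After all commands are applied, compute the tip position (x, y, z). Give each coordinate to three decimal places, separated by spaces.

0.660 0.450 1.124

initial: κ=0.7462, φ=99.33°, ℓ=1.9025
cmd 1: set ℓ=1.4712 → (κ,φ,ℓ)=(0.7462,99.33°,1.4712) → tip=(-0.1183,0.7200,1.1930)
cmd 2: set φ=34.26° → (κ,φ,ℓ)=(0.7462,34.26°,1.4712) → tip=(0.6030,0.4107,1.1930)
cmd 3: set κ=0.8400 → (κ,φ,ℓ)=(0.8400,34.26°,1.4712) → tip=(0.6604,0.4499,1.1243)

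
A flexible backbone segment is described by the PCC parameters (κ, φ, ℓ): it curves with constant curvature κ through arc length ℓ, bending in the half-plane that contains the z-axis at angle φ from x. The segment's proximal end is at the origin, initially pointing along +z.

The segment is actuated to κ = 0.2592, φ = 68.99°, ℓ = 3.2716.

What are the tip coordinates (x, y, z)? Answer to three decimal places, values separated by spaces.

θ = κ·ℓ = 0.2592 × 3.2716 = 0.84800 rad
ρ = (1 − cos θ)/κ = (1 − 0.66149)/0.2592 = 1.30600
z = sin θ / κ = 0.74996/0.2592 = 2.89336
x = ρ cos φ = 1.30600 × cos(68.99°) = 0.46824
y = ρ sin φ = 1.30600 × sin(68.99°) = 1.21917

0.468 1.219 2.893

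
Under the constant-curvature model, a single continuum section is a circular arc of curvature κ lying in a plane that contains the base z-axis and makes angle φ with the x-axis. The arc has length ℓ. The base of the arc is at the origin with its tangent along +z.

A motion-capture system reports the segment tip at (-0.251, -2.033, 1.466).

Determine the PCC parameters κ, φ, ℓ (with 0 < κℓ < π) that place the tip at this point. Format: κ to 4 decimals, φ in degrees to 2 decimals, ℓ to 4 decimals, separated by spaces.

ρ = √(x²+y²) = √(-0.251² + -2.033²) = 2.04844
φ = atan2(y, x) mod 360° = atan2(-2.033, -0.251) = 262.9617°
|p|² = ρ² + z² = 2.04844² + 1.466² = 6.34525
κ = 2ρ / |p|² = 2×2.04844 / 6.34525 = 0.64566
θ = 2·atan2(ρ, z) = 2·atan2(2.04844, 1.466) = 1.89926 rad
ℓ = θ/κ = 1.89926/0.64566 = 2.94159

0.6457 262.96 2.9416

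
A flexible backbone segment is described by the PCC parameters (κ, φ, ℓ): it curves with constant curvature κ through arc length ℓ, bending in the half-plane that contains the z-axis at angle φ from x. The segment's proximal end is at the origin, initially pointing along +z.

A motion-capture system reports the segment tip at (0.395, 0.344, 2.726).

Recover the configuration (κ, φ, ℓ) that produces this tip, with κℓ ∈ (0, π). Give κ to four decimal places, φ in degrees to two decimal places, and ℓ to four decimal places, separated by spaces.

0.1360 41.05 2.7926

ρ = √(x²+y²) = √(0.395² + 0.344²) = 0.52379
φ = atan2(y, x) mod 360° = atan2(0.344, 0.395) = 41.0522°
|p|² = ρ² + z² = 0.52379² + 2.726² = 7.70544
κ = 2ρ / |p|² = 2×0.52379 / 7.70544 = 0.13595
θ = 2·atan2(ρ, z) = 2·atan2(0.52379, 2.726) = 0.37967 rad
ℓ = θ/κ = 0.37967/0.13595 = 2.79261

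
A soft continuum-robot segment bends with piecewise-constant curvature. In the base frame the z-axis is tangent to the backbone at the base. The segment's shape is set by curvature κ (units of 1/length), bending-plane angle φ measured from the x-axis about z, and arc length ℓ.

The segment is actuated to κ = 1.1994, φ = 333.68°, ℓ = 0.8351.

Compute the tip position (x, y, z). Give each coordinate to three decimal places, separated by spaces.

0.345 -0.170 0.702

θ = κ·ℓ = 1.1994 × 0.8351 = 1.00162 rad
ρ = (1 − cos θ)/κ = (1 − 0.53894)/1.1994 = 0.38441
z = sin θ / κ = 0.84234/1.1994 = 0.70230
x = ρ cos φ = 0.38441 × cos(333.68°) = 0.34456
y = ρ sin φ = 0.38441 × sin(333.68°) = -0.17044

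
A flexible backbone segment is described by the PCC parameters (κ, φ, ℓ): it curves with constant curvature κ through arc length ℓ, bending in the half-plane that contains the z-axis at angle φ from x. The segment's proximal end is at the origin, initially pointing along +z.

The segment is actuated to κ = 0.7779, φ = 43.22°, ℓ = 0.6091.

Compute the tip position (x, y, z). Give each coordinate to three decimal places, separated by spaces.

0.103 0.097 0.587

θ = κ·ℓ = 0.7779 × 0.6091 = 0.47382 rad
ρ = (1 − cos θ)/κ = (1 − 0.88983)/0.7779 = 0.14162
z = sin θ / κ = 0.45629/0.7779 = 0.58656
x = ρ cos φ = 0.14162 × cos(43.22°) = 0.10320
y = ρ sin φ = 0.14162 × sin(43.22°) = 0.09698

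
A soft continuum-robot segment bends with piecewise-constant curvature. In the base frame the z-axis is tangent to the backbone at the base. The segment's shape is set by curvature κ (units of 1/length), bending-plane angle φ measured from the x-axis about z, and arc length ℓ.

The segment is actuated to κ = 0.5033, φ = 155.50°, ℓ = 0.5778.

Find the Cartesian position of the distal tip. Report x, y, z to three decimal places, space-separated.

-0.076 0.035 0.570

θ = κ·ℓ = 0.5033 × 0.5778 = 0.29081 rad
ρ = (1 − cos θ)/κ = (1 − 0.95801)/0.5033 = 0.08342
z = sin θ / κ = 0.28673/0.5033 = 0.56969
x = ρ cos φ = 0.08342 × cos(155.50°) = -0.07591
y = ρ sin φ = 0.08342 × sin(155.50°) = 0.03460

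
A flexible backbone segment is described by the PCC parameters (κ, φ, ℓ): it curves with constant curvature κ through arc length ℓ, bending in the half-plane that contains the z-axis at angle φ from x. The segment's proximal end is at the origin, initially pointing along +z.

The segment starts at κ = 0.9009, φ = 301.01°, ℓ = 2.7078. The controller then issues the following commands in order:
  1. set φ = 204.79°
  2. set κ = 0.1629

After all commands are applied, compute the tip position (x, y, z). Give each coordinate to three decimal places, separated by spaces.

-0.533 -0.246 2.621

initial: κ=0.9009, φ=301.01°, ℓ=2.7078
cmd 1: set φ=204.79° → (κ,φ,ℓ)=(0.9009,204.79°,2.7078) → tip=(-1.7771,-0.8207,0.7169)
cmd 2: set κ=0.1629 → (κ,φ,ℓ)=(0.1629,204.79°,2.7078) → tip=(-0.5334,-0.2464,2.6208)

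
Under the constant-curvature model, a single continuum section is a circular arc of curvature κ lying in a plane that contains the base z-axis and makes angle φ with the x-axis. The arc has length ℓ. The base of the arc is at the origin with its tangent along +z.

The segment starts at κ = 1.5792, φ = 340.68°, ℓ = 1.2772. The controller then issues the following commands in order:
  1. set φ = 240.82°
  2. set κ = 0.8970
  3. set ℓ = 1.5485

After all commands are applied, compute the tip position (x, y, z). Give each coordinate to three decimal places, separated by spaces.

initial: κ=1.5792, φ=340.68°, ℓ=1.2772
cmd 1: set φ=240.82° → (κ,φ,ℓ)=(1.5792,240.82°,1.2772) → tip=(-0.4420,-0.7914,0.5712)
cmd 2: set κ=0.8970 → (κ,φ,ℓ)=(0.8970,240.82°,1.2772) → tip=(-0.3194,-0.5719,1.0156)
cmd 3: set ℓ=1.5485 → (κ,φ,ℓ)=(0.8970,240.82°,1.5485) → tip=(-0.4453,-0.7974,1.0965)

-0.445 -0.797 1.096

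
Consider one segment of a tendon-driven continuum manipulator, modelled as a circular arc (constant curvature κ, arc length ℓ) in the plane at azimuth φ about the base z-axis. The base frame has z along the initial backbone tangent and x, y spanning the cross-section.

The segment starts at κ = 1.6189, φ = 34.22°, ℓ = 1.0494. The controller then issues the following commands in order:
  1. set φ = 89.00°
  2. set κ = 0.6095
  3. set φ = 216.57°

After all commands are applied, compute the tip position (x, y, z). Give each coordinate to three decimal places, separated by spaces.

initial: κ=1.6189, φ=34.22°, ℓ=1.0494
cmd 1: set φ=89.00° → (κ,φ,ℓ)=(1.6189,89.00°,1.0494) → tip=(0.0122,0.6965,0.6126)
cmd 2: set κ=0.6095 → (κ,φ,ℓ)=(0.6095,89.00°,1.0494) → tip=(0.0057,0.3243,0.9793)
cmd 3: set φ=216.57° → (κ,φ,ℓ)=(0.6095,216.57°,1.0494) → tip=(-0.2605,-0.1932,0.9793)

-0.260 -0.193 0.979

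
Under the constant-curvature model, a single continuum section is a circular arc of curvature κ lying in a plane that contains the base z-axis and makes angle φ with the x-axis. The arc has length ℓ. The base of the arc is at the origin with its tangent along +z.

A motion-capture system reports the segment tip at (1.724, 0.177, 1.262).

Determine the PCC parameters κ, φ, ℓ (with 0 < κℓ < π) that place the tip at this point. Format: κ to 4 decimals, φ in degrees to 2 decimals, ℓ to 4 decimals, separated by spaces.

0.7541 5.86 2.4966

ρ = √(x²+y²) = √(1.724² + 0.177²) = 1.73306
φ = atan2(y, x) mod 360° = atan2(0.177, 1.724) = 5.8619°
|p|² = ρ² + z² = 1.73306² + 1.262² = 4.59615
κ = 2ρ / |p|² = 2×1.73306 / 4.59615 = 0.75414
θ = 2·atan2(ρ, z) = 2·atan2(1.73306, 1.262) = 1.88280 rad
ℓ = θ/κ = 1.88280/0.75414 = 2.49663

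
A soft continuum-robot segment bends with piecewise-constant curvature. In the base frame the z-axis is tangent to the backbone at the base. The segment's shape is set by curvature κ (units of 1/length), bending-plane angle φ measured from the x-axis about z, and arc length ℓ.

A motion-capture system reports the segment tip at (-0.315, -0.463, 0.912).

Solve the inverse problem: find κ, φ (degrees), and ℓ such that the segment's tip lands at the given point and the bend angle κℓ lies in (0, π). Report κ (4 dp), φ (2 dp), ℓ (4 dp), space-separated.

0.9779 235.77 1.1263

ρ = √(x²+y²) = √(-0.315² + -0.463²) = 0.55999
φ = atan2(y, x) mod 360° = atan2(-0.463, -0.315) = 235.7708°
|p|² = ρ² + z² = 0.55999² + 0.912² = 1.14534
κ = 2ρ / |p|² = 2×0.55999 / 1.14534 = 0.97787
θ = 2·atan2(ρ, z) = 2·atan2(0.55999, 0.912) = 1.10134 rad
ℓ = θ/κ = 1.10134/0.97787 = 1.12627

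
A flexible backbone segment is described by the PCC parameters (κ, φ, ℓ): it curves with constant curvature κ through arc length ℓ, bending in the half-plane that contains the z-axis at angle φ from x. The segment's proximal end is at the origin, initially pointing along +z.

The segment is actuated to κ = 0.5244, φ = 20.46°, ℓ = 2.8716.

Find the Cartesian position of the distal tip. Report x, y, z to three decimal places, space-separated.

1.671 0.623 1.903

θ = κ·ℓ = 0.5244 × 2.8716 = 1.50587 rad
ρ = (1 − cos θ)/κ = (1 − 0.06488)/0.5244 = 1.78321
z = sin θ / κ = 0.99789/0.5244 = 1.90292
x = ρ cos φ = 1.78321 × cos(20.46°) = 1.67072
y = ρ sin φ = 1.78321 × sin(20.46°) = 0.62333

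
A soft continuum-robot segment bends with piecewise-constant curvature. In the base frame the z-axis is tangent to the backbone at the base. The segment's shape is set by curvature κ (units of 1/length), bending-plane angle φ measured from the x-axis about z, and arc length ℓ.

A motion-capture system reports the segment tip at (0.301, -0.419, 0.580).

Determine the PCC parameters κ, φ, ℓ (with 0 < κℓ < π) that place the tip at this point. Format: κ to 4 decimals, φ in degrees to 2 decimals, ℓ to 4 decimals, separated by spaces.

1.7124 305.69 0.8491

ρ = √(x²+y²) = √(0.301² + -0.419²) = 0.51591
φ = atan2(y, x) mod 360° = atan2(-0.419, 0.301) = 305.6926°
|p|² = ρ² + z² = 0.51591² + 0.580² = 0.60256
κ = 2ρ / |p|² = 2×0.51591 / 0.60256 = 1.71238
θ = 2·atan2(ρ, z) = 2·atan2(0.51591, 0.580) = 1.45397 rad
ℓ = θ/κ = 1.45397/1.71238 = 0.84909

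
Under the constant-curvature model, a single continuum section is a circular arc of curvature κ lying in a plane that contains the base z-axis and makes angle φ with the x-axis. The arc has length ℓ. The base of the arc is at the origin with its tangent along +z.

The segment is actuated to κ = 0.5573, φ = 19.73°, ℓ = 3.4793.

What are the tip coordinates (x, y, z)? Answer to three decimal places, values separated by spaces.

θ = κ·ℓ = 0.5573 × 3.4793 = 1.93901 rad
ρ = (1 − cos θ)/κ = (1 − -0.35995)/0.5573 = 2.44025
z = sin θ / κ = 0.93297/0.5573 = 1.67409
x = ρ cos φ = 2.44025 × cos(19.73°) = 2.29700
y = ρ sin φ = 2.44025 × sin(19.73°) = 0.82380

2.297 0.824 1.674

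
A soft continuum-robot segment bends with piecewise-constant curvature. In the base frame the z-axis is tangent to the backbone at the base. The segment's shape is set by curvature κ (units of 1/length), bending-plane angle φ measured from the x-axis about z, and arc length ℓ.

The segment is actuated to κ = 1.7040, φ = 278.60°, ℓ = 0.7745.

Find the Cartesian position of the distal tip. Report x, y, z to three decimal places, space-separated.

0.066 -0.436 0.568

θ = κ·ℓ = 1.7040 × 0.7745 = 1.31975 rad
ρ = (1 − cos θ)/κ = (1 − 0.24842)/1.7040 = 0.44107
z = sin θ / κ = 0.96865/1.7040 = 0.56846
x = ρ cos φ = 0.44107 × cos(278.60°) = 0.06596
y = ρ sin φ = 0.44107 × sin(278.60°) = -0.43611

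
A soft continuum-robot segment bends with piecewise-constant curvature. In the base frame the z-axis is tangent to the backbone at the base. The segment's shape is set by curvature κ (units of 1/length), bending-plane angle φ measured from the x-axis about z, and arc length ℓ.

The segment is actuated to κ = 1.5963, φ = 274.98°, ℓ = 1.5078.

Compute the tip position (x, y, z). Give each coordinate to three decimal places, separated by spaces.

0.095 -1.087 0.420

θ = κ·ℓ = 1.5963 × 1.5078 = 2.40690 rad
ρ = (1 − cos θ)/κ = (1 − -0.74204)/1.5963 = 1.09130
z = sin θ / κ = 0.67036/1.5963 = 0.41995
x = ρ cos φ = 1.09130 × cos(274.98°) = 0.09473
y = ρ sin φ = 1.09130 × sin(274.98°) = -1.08718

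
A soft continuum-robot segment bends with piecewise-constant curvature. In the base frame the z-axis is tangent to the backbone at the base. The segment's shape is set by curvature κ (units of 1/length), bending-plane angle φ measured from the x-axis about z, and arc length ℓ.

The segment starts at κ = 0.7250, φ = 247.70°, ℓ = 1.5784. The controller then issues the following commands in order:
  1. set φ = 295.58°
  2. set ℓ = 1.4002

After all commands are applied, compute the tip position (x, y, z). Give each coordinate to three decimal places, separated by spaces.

initial: κ=0.7250, φ=247.70°, ℓ=1.5784
cmd 1: set φ=295.58° → (κ,φ,ℓ)=(0.7250,295.58°,1.5784) → tip=(0.3492,-0.7295,1.2558)
cmd 2: set ℓ=1.4002 → (κ,φ,ℓ)=(0.7250,295.58°,1.4002) → tip=(0.2814,-0.5878,1.1718)

0.281 -0.588 1.172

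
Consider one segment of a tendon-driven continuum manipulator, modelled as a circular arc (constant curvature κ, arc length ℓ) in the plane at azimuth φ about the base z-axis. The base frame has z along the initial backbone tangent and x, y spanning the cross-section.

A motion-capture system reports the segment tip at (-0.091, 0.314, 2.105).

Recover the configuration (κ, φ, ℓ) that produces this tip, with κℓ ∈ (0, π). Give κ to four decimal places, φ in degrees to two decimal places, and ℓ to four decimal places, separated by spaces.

0.1441 106.16 2.1387

ρ = √(x²+y²) = √(-0.091² + 0.314²) = 0.32692
φ = atan2(y, x) mod 360° = atan2(0.314, -0.091) = 106.1621°
|p|² = ρ² + z² = 0.32692² + 2.105² = 4.53790
κ = 2ρ / |p|² = 2×0.32692 / 4.53790 = 0.14408
θ = 2·atan2(ρ, z) = 2·atan2(0.32692, 2.105) = 0.30815 rad
ℓ = θ/κ = 0.30815/0.14408 = 2.13869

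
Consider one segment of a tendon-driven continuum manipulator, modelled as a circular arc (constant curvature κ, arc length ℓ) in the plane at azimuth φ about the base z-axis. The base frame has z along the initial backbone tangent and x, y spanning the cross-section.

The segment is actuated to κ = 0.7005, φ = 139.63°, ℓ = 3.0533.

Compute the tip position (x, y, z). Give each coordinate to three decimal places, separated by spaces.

-1.673 1.422 1.203

θ = κ·ℓ = 0.7005 × 3.0533 = 2.13884 rad
ρ = (1 − cos θ)/κ = (1 − -0.53798)/0.7005 = 2.19555
z = sin θ / κ = 0.84296/0.7005 = 1.20336
x = ρ cos φ = 2.19555 × cos(139.63°) = -1.67274
y = ρ sin φ = 2.19555 × sin(139.63°) = 1.42210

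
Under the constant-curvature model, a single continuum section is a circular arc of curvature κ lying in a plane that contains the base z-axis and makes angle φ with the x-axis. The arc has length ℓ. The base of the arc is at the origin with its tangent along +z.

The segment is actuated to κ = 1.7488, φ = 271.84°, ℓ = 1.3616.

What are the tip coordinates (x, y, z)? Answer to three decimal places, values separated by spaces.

θ = κ·ℓ = 1.7488 × 1.3616 = 2.38117 rad
ρ = (1 − cos θ)/κ = (1 − -0.72454)/1.7488 = 0.98613
z = sin θ / κ = 0.68923/1.7488 = 0.39412
x = ρ cos φ = 0.98613 × cos(271.84°) = 0.03166
y = ρ sin φ = 0.98613 × sin(271.84°) = -0.98562

0.032 -0.986 0.394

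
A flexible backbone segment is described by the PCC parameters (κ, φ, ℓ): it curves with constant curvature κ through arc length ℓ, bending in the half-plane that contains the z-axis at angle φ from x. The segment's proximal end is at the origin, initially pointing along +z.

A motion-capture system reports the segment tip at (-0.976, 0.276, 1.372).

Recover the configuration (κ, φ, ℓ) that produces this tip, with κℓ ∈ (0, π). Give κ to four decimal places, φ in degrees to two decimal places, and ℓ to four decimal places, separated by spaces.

0.6968 164.21 1.8271

ρ = √(x²+y²) = √(-0.976² + 0.276²) = 1.01427
φ = atan2(y, x) mod 360° = atan2(0.276, -0.976) = 164.2098°
|p|² = ρ² + z² = 1.01427² + 1.372² = 2.91114
κ = 2ρ / |p|² = 2×1.01427 / 2.91114 = 0.69682
θ = 2·atan2(ρ, z) = 2·atan2(1.01427, 1.372) = 1.27319 rad
ℓ = θ/κ = 1.27319/0.69682 = 1.82714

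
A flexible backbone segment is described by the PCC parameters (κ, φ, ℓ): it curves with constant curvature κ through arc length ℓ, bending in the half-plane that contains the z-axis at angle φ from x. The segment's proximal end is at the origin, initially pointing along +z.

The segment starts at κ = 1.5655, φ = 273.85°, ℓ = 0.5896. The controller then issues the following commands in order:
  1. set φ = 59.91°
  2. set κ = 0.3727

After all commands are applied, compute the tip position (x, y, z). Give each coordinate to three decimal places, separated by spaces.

initial: κ=1.5655, φ=273.85°, ℓ=0.5896
cmd 1: set φ=59.91° → (κ,φ,ℓ)=(1.5655,59.91°,0.5896) → tip=(0.1270,0.2192,0.5094)
cmd 2: set κ=0.3727 → (κ,φ,ℓ)=(0.3727,59.91°,0.5896) → tip=(0.0323,0.0558,0.5849)

0.032 0.056 0.585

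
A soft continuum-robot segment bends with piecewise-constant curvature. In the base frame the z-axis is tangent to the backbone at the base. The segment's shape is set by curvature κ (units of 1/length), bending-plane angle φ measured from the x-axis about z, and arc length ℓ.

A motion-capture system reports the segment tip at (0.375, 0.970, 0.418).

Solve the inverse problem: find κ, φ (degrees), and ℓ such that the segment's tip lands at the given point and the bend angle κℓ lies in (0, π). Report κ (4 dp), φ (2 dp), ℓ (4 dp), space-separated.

ρ = √(x²+y²) = √(0.375² + 0.970²) = 1.03996
φ = atan2(y, x) mod 360° = atan2(0.970, 0.375) = 68.8636°
|p|² = ρ² + z² = 1.03996² + 0.418² = 1.25625
κ = 2ρ / |p|² = 2×1.03996 / 1.25625 = 1.65567
θ = 2·atan2(ρ, z) = 2·atan2(1.03996, 0.418) = 2.37724 rad
ℓ = θ/κ = 2.37724/1.65567 = 1.43582

1.6557 68.86 1.4358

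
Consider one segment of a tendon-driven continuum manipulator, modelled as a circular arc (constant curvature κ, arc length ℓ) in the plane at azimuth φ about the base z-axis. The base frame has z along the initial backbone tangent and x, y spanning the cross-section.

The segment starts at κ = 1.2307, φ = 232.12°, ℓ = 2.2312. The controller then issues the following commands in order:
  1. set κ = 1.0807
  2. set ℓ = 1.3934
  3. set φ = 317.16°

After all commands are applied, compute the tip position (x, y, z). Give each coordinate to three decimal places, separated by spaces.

0.634 -0.588 0.923

initial: κ=1.2307, φ=232.12°, ℓ=2.2312
cmd 1: set κ=1.0807 → (κ,φ,ℓ)=(1.0807,232.12°,2.2312) → tip=(-0.9914,-1.2744,0.6173)
cmd 2: set ℓ=1.3934 → (κ,φ,ℓ)=(1.0807,232.12°,1.3934) → tip=(-0.5313,-0.6830,0.9234)
cmd 3: set φ=317.16° → (κ,φ,ℓ)=(1.0807,317.16°,1.3934) → tip=(0.6345,-0.5883,0.9234)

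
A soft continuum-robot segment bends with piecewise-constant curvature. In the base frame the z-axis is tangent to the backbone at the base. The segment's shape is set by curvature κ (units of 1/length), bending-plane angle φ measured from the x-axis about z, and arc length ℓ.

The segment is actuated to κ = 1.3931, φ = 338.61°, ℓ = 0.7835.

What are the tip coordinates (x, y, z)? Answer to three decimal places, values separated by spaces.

θ = κ·ℓ = 1.3931 × 0.7835 = 1.09149 rad
ρ = (1 − cos θ)/κ = (1 − 0.46116)/1.3931 = 0.38679
z = sin θ / κ = 0.88732/1.3931 = 0.63694
x = ρ cos φ = 0.38679 × cos(338.61°) = 0.36015
y = ρ sin φ = 0.38679 × sin(338.61°) = -0.14107

0.360 -0.141 0.637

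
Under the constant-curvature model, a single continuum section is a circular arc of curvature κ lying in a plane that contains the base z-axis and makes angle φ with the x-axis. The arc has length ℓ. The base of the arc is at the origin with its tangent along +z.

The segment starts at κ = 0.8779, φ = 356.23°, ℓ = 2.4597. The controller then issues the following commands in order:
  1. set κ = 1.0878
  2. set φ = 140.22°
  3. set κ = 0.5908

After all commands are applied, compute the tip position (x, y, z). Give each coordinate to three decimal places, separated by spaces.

initial: κ=0.8779, φ=356.23°, ℓ=2.4597
cmd 1: set κ=1.0878 → (κ,φ,ℓ)=(1.0878,356.23°,2.4597) → tip=(1.7368,-0.1144,0.4130)
cmd 2: set φ=140.22° → (κ,φ,ℓ)=(1.0878,140.22°,2.4597) → tip=(-1.3376,1.1137,0.4130)
cmd 3: set κ=0.5908 → (κ,φ,ℓ)=(0.5908,140.22°,2.4597) → tip=(-1.1482,0.9559,1.6809)

-1.148 0.956 1.681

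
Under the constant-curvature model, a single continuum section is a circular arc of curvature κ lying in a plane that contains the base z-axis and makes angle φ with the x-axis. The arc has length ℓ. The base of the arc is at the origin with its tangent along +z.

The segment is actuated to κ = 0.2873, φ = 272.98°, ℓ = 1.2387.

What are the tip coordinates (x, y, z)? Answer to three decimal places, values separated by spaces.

θ = κ·ℓ = 0.2873 × 1.2387 = 0.35588 rad
ρ = (1 − cos θ)/κ = (1 − 0.93734)/0.2873 = 0.21810
z = sin θ / κ = 0.34841/0.2873 = 1.21272
x = ρ cos φ = 0.21810 × cos(272.98°) = 0.01134
y = ρ sin φ = 0.21810 × sin(272.98°) = -0.21780

0.011 -0.218 1.213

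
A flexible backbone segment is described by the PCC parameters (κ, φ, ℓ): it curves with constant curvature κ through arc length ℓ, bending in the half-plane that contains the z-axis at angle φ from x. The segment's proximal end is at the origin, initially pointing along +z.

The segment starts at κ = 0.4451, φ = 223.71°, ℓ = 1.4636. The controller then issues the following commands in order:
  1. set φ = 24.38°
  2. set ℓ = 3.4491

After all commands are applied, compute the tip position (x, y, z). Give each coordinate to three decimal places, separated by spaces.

1.974 0.894 2.245

initial: κ=0.4451, φ=223.71°, ℓ=1.4636
cmd 1: set φ=24.38° → (κ,φ,ℓ)=(0.4451,24.38°,1.4636) → tip=(0.4191,0.1899,1.3623)
cmd 2: set ℓ=3.4491 → (κ,φ,ℓ)=(0.4451,24.38°,3.4491) → tip=(1.9735,0.8944,2.2453)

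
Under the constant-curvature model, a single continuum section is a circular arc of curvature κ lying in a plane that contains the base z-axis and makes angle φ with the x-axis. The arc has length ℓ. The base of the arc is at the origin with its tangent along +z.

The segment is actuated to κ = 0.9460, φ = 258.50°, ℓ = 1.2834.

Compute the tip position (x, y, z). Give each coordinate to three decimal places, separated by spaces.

-0.137 -0.674 0.991

θ = κ·ℓ = 0.9460 × 1.2834 = 1.21410 rad
ρ = (1 − cos θ)/κ = (1 − 0.34918)/0.9460 = 0.68797
z = sin θ / κ = 0.93705/0.9460 = 0.99054
x = ρ cos φ = 0.68797 × cos(258.50°) = -0.13716
y = ρ sin φ = 0.68797 × sin(258.50°) = -0.67416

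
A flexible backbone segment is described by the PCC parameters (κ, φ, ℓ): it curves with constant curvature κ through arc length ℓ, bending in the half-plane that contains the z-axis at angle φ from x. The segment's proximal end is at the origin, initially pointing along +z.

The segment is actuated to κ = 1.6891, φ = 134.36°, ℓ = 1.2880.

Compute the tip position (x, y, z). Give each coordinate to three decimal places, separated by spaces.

θ = κ·ℓ = 1.6891 × 1.2880 = 2.17556 rad
ρ = (1 − cos θ)/κ = (1 − -0.56857)/1.6891 = 0.92864
z = sin θ / κ = 0.82264/1.6891 = 0.48703
x = ρ cos φ = 0.92864 × cos(134.36°) = -0.64927
y = ρ sin φ = 0.92864 × sin(134.36°) = 0.66394

-0.649 0.664 0.487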